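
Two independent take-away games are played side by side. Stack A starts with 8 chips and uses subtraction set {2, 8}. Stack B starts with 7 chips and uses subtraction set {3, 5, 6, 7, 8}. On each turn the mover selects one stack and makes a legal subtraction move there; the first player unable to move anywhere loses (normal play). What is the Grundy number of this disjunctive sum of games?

0

Stack A, S = {2, 8}:
G(0) = 0
G(1) = mex{} = 0
G(2) = mex{0} = 1
G(3) = mex{0} = 1
G(4) = mex{1} = 0
G(5) = mex{1} = 0
G(6) = mex{0} = 1
G(7) = mex{0} = 1
G(8) = mex{1,0} = 2
G_A(8) = 2.
Stack B, S = {3, 5, 6, 7, 8}:
G(0) = 0
G(1) = mex{} = 0
G(2) = mex{} = 0
G(3) = mex{0} = 1
G(4) = mex{0} = 1
G(5) = mex{0,0} = 1
G(6) = mex{1,0,0} = 2
G(7) = mex{1,0,0,0} = 2
G_B(7) = 2.
Combined Grundy value = 2 ⊕ 2 = 0.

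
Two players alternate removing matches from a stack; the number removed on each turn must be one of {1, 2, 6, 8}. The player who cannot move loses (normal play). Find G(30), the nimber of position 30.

2

G(0) = 0
G(1) = mex{0} = 1
G(2) = mex{1,0} = 2
G(3) = mex{2,1} = 0
G(4) = mex{0,2} = 1
G(5) = mex{1,0} = 2
G(6) = mex{2,1,0} = 3
G(7) = mex{3,2,1} = 0
G(8) = mex{0,3,2,0} = 1
G(9) = mex{1,0,0,1} = 2
G(10) = mex{2,1,1,2} = 0
G(11) = mex{0,2,2,0} = 1
G(12) = mex{1,0,3,1} = 2
G(13) = mex{2,1,0,2} = 3
G(14) = mex{3,2,1,3} = 0
G(15) = mex{0,3,2,0} = 1
G(16) = mex{1,0,0,1} = 2
G(17) = mex{2,1,1,2} = 0
G(18) = mex{0,2,2,0} = 1
G(19) = mex{1,0,3,1} = 2
G(20) = mex{2,1,0,2} = 3
G(21) = mex{3,2,1,3} = 0
G(22) = mex{0,3,2,0} = 1
G(23) = mex{1,0,0,1} = 2
G(24) = mex{2,1,1,2} = 0
G(25) = mex{0,2,2,0} = 1
G(26) = mex{1,0,3,1} = 2
G(27) = mex{2,1,0,2} = 3
G(28) = mex{3,2,1,3} = 0
G(29) = mex{0,3,2,0} = 1
G(30) = mex{1,0,0,1} = 2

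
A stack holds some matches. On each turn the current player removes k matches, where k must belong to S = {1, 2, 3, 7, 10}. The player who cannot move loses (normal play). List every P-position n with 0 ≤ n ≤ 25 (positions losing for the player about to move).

G(0) = 0
G(1) = mex{0} = 1
G(2) = mex{1,0} = 2
G(3) = mex{2,1,0} = 3
G(4) = mex{3,2,1} = 0
G(5) = mex{0,3,2} = 1
G(6) = mex{1,0,3} = 2
G(7) = mex{2,1,0,0} = 3
G(8) = mex{3,2,1,1} = 0
G(9) = mex{0,3,2,2} = 1
G(10) = mex{1,0,3,3,0} = 2
G(11) = mex{2,1,0,0,1} = 3
G(12) = mex{3,2,1,1,2} = 0
G(13) = mex{0,3,2,2,3} = 1
G(14) = mex{1,0,3,3,0} = 2
G(15) = mex{2,1,0,0,1} = 3
G(16) = mex{3,2,1,1,2} = 0
G(17) = mex{0,3,2,2,3} = 1
G(18) = mex{1,0,3,3,0} = 2
G(19) = mex{2,1,0,0,1} = 3
G(20) = mex{3,2,1,1,2} = 0
G(21) = mex{0,3,2,2,3} = 1
G(22) = mex{1,0,3,3,0} = 2
G(23) = mex{2,1,0,0,1} = 3
G(24) = mex{3,2,1,1,2} = 0
G(25) = mex{0,3,2,2,3} = 1
P-positions are exactly the n with G(n) = 0.

0, 4, 8, 12, 16, 20, 24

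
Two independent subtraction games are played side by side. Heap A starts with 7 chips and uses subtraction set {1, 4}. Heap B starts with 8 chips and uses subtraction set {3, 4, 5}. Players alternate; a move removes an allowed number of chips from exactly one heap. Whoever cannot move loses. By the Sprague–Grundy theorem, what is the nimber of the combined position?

0

Heap A, S = {1, 4}:
n : 0 1 2 3 4 5 6 7
G : 0 1 0 1 2 0 1 0
G_A(7) = 0.
Heap B, S = {3, 4, 5}:
G(0) = 0
G(1) = mex{} = 0
G(2) = mex{} = 0
G(3) = mex{0} = 1
G(4) = mex{0,0} = 1
G(5) = mex{0,0,0} = 1
G(6) = mex{1,0,0} = 2
G(7) = mex{1,1,0} = 2
G(8) = mex{1,1,1} = 0
G_B(8) = 0.
Combined Grundy value = 0 ⊕ 0 = 0.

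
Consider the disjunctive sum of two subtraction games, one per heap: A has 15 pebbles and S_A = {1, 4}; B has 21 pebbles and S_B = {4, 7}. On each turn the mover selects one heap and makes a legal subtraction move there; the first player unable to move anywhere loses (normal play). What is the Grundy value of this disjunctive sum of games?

Heap A, S = {1, 4}:
n :  0  1  2  3  4  5  6  7  8  9 10 11 12 13 14 15
G :  0  1  0  1  2  0  1  0  1  2  0  1  0  1  2  0
G_A(15) = 0.
Heap B, S = {4, 7}:
n :  0  1  2  3  4  5  6  7  8  9 10 11 12 13 14 15 16 17 18 19 20 21
G :  0  0  0  0  1  1  1  1  2  2  2  0  0  0  0  1  1  1  1  2  2  2
G_B(21) = 2.
Combined Grundy value = 0 ⊕ 2 = 2.

2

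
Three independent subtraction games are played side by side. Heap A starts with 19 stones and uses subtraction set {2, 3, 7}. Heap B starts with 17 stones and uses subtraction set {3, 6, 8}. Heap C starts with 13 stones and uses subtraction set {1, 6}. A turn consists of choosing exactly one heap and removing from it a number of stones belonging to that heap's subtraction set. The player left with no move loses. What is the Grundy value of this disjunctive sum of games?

Heap A, S = {2, 3, 7}:
G(0) = 0
G(1) = mex{} = 0
G(2) = mex{0} = 1
G(3) = mex{0,0} = 1
G(4) = mex{1,0} = 2
G(5) = mex{1,1} = 0
G(6) = mex{2,1} = 0
G(7) = mex{0,2,0} = 1
G(8) = mex{0,0,0} = 1
G(9) = mex{1,0,1} = 2
G(10) = mex{1,1,1} = 0
G(11) = mex{2,1,2} = 0
G(12) = mex{0,2,0} = 1
G(13) = mex{0,0,0} = 1
G(14) = mex{1,0,1} = 2
G(15) = mex{1,1,1} = 0
G(16) = mex{2,1,2} = 0
G(17) = mex{0,2,0} = 1
G(18) = mex{0,0,0} = 1
G(19) = mex{1,0,1} = 2
G_A(19) = 2.
Heap B, S = {3, 6, 8}:
G(0) = 0
G(1) = mex{} = 0
G(2) = mex{} = 0
G(3) = mex{0} = 1
G(4) = mex{0} = 1
G(5) = mex{0} = 1
G(6) = mex{1,0} = 2
G(7) = mex{1,0} = 2
G(8) = mex{1,0,0} = 2
G(9) = mex{2,1,0} = 3
G(10) = mex{2,1,0} = 3
G(11) = mex{2,1,1} = 0
G(12) = mex{3,2,1} = 0
G(13) = mex{3,2,1} = 0
G(14) = mex{0,2,2} = 1
G(15) = mex{0,3,2} = 1
G(16) = mex{0,3,2} = 1
G(17) = mex{1,0,3} = 2
G_B(17) = 2.
Heap C, S = {1, 6}:
G(0) = 0
G(1) = mex{0} = 1
G(2) = mex{1} = 0
G(3) = mex{0} = 1
G(4) = mex{1} = 0
G(5) = mex{0} = 1
G(6) = mex{1,0} = 2
G(7) = mex{2,1} = 0
G(8) = mex{0,0} = 1
G(9) = mex{1,1} = 0
G(10) = mex{0,0} = 1
G(11) = mex{1,1} = 0
G(12) = mex{0,2} = 1
G(13) = mex{1,0} = 2
G_C(13) = 2.
Combined Grundy value = 2 ⊕ 2 ⊕ 2 = 2.

2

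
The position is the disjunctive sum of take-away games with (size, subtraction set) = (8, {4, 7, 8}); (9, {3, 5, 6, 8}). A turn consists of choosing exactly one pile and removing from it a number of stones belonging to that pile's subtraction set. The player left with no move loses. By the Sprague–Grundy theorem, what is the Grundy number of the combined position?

Pile A, S = {4, 7, 8}:
n : 0 1 2 3 4 5 6 7 8
G : 0 0 0 0 1 1 1 1 2
G_A(8) = 2.
Pile B, S = {3, 5, 6, 8}:
n : 0 1 2 3 4 5 6 7 8 9
G : 0 0 0 1 1 1 2 2 2 3
G_B(9) = 3.
Combined Grundy value = 2 ⊕ 3 = 1.

1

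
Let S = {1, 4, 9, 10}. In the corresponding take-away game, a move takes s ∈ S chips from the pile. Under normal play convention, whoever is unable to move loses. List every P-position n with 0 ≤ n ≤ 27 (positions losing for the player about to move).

0, 2, 5, 7, 13, 18, 20, 25

G(0) = 0
G(1) = mex{0} = 1
G(2) = mex{1} = 0
G(3) = mex{0} = 1
G(4) = mex{1,0} = 2
G(5) = mex{2,1} = 0
G(6) = mex{0,0} = 1
G(7) = mex{1,1} = 0
G(8) = mex{0,2} = 1
G(9) = mex{1,0,0} = 2
G(10) = mex{2,1,1,0} = 3
G(11) = mex{3,0,0,1} = 2
G(12) = mex{2,1,1,0} = 3
G(13) = mex{3,2,2,1} = 0
G(14) = mex{0,3,0,2} = 1
G(15) = mex{1,2,1,0} = 3
G(16) = mex{3,3,0,1} = 2
G(17) = mex{2,0,1,0} = 3
G(18) = mex{3,1,2,1} = 0
G(19) = mex{0,3,3,2} = 1
G(20) = mex{1,2,2,3} = 0
G(21) = mex{0,3,3,2} = 1
G(22) = mex{1,0,0,3} = 2
G(23) = mex{2,1,1,0} = 3
G(24) = mex{3,0,3,1} = 2
G(25) = mex{2,1,2,3} = 0
G(26) = mex{0,2,3,2} = 1
G(27) = mex{1,3,0,3} = 2
P-positions are exactly the n with G(n) = 0.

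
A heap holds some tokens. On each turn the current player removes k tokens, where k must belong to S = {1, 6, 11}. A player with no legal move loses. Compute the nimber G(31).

0

G(0) = 0
G(1) = mex{0} = 1
G(2) = mex{1} = 0
G(3) = mex{0} = 1
G(4) = mex{1} = 0
G(5) = mex{0} = 1
G(6) = mex{1,0} = 2
G(7) = mex{2,1} = 0
G(8) = mex{0,0} = 1
G(9) = mex{1,1} = 0
G(10) = mex{0,0} = 1
G(11) = mex{1,1,0} = 2
G(12) = mex{2,2,1} = 0
G(13) = mex{0,0,0} = 1
G(14) = mex{1,1,1} = 0
G(15) = mex{0,0,0} = 1
G(16) = mex{1,1,1} = 0
G(17) = mex{0,2,2} = 1
G(18) = mex{1,0,0} = 2
G(19) = mex{2,1,1} = 0
G(20) = mex{0,0,0} = 1
G(21) = mex{1,1,1} = 0
G(22) = mex{0,0,2} = 1
G(23) = mex{1,1,0} = 2
G(24) = mex{2,2,1} = 0
G(25) = mex{0,0,0} = 1
G(26) = mex{1,1,1} = 0
G(27) = mex{0,0,0} = 1
G(28) = mex{1,1,1} = 0
G(29) = mex{0,2,2} = 1
G(30) = mex{1,0,0} = 2
G(31) = mex{2,1,1} = 0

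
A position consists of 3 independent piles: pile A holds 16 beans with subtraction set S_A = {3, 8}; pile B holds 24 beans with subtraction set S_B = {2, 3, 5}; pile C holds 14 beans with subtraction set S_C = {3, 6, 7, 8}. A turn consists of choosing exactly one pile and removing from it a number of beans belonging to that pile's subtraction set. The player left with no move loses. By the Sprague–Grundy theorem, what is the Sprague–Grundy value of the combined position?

Pile A, S = {3, 8}:
n :  0  1  2  3  4  5  6  7  8  9 10 11 12 13 14 15 16
G :  0  0  0  1  1  1  0  0  2  1  1  0  0  0  1  1  1
G_A(16) = 1.
Pile B, S = {2, 3, 5}:
n :  0  1  2  3  4  5  6  7  8  9 10 11 12 13 14 15 16 17 18 19 20 21 22 23 24
G :  0  0  1  1  2  2  3  0  0  1  1  2  2  3  0  0  1  1  2  2  3  0  0  1  1
G_B(24) = 1.
Pile C, S = {3, 6, 7, 8}:
n :  0  1  2  3  4  5  6  7  8  9 10 11 12 13 14
G :  0  0  0  1  1  1  2  2  2  3  3  0  0  0  1
G_C(14) = 1.
Combined Grundy value = 1 ⊕ 1 ⊕ 1 = 1.

1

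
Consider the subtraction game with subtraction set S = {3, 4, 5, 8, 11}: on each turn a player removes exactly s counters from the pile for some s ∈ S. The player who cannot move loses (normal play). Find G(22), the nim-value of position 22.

2

n :  0  1  2  3  4  5  6  7  8  9 10 11 12 13 14 15 16 17 18 19 20 21 22
G :  0  0  0  1  1  1  2  2  2  3  3  3  4  4  0  0  0  1  1  1  2  2  2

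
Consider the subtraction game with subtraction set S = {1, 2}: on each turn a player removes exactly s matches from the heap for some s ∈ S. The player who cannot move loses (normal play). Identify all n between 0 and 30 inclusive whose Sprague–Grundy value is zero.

n :  0  1  2  3  4  5  6  7  8  9 10 11 12 13 14 15 16 17 18 19 20 21 22 23 24 25 26 27 28 29 30
G :  0  1  2  0  1  2  0  1  2  0  1  2  0  1  2  0  1  2  0  1  2  0  1  2  0  1  2  0  1  2  0
P-positions are exactly the n with G(n) = 0.

0, 3, 6, 9, 12, 15, 18, 21, 24, 27, 30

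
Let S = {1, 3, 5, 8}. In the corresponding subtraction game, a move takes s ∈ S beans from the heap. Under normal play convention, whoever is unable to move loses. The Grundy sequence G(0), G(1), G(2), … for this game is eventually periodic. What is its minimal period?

13

n :  0  1  2  3  4  5  6  7  8  9 10 11 12 13 14 15 16 17 18 19 20 21 22 23 24 25 26 27
G :  0  1  0  1  0  1  0  1  2  3  2  3  2  0  1  0  1  0  1  0  1  2  3  2  3  2  0  1
G(n+13) = G(n) holds for n = 0,…,7 (a full window of length max(S) = 8), so the sequence is purely periodic with period 13.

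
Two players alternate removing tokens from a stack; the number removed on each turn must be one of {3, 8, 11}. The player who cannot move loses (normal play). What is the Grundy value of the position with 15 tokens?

G(0) = 0
G(1) = mex{} = 0
G(2) = mex{} = 0
G(3) = mex{0} = 1
G(4) = mex{0} = 1
G(5) = mex{0} = 1
G(6) = mex{1} = 0
G(7) = mex{1} = 0
G(8) = mex{1,0} = 2
G(9) = mex{0,0} = 1
G(10) = mex{0,0} = 1
G(11) = mex{2,1,0} = 3
G(12) = mex{1,1,0} = 2
G(13) = mex{1,1,0} = 2
G(14) = mex{3,0,1} = 2
G(15) = mex{2,0,1} = 3

3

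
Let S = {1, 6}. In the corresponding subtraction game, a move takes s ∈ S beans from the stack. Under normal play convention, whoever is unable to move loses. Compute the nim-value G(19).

1

G(0) = 0
G(1) = mex{0} = 1
G(2) = mex{1} = 0
G(3) = mex{0} = 1
G(4) = mex{1} = 0
G(5) = mex{0} = 1
G(6) = mex{1,0} = 2
G(7) = mex{2,1} = 0
G(8) = mex{0,0} = 1
G(9) = mex{1,1} = 0
G(10) = mex{0,0} = 1
G(11) = mex{1,1} = 0
G(12) = mex{0,2} = 1
G(13) = mex{1,0} = 2
G(14) = mex{2,1} = 0
G(15) = mex{0,0} = 1
G(16) = mex{1,1} = 0
G(17) = mex{0,0} = 1
G(18) = mex{1,1} = 0
G(19) = mex{0,2} = 1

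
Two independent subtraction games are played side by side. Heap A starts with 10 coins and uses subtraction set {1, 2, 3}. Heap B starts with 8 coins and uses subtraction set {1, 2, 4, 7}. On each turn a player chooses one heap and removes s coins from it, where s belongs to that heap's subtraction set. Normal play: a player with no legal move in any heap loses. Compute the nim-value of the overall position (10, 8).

Heap A, S = {1, 2, 3}:
n :  0  1  2  3  4  5  6  7  8  9 10
G :  0  1  2  3  0  1  2  3  0  1  2
G_A(10) = 2.
Heap B, S = {1, 2, 4, 7}:
G(0) = 0
G(1) = mex{0} = 1
G(2) = mex{1,0} = 2
G(3) = mex{2,1} = 0
G(4) = mex{0,2,0} = 1
G(5) = mex{1,0,1} = 2
G(6) = mex{2,1,2} = 0
G(7) = mex{0,2,0,0} = 1
G(8) = mex{1,0,1,1} = 2
G_B(8) = 2.
Combined Grundy value = 2 ⊕ 2 = 0.

0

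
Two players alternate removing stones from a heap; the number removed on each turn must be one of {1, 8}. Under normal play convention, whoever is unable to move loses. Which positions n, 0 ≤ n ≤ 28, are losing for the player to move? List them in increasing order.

G(0) = 0
G(1) = mex{0} = 1
G(2) = mex{1} = 0
G(3) = mex{0} = 1
G(4) = mex{1} = 0
G(5) = mex{0} = 1
G(6) = mex{1} = 0
G(7) = mex{0} = 1
G(8) = mex{1,0} = 2
G(9) = mex{2,1} = 0
G(10) = mex{0,0} = 1
G(11) = mex{1,1} = 0
G(12) = mex{0,0} = 1
G(13) = mex{1,1} = 0
G(14) = mex{0,0} = 1
G(15) = mex{1,1} = 0
G(16) = mex{0,2} = 1
G(17) = mex{1,0} = 2
G(18) = mex{2,1} = 0
G(19) = mex{0,0} = 1
G(20) = mex{1,1} = 0
G(21) = mex{0,0} = 1
G(22) = mex{1,1} = 0
G(23) = mex{0,0} = 1
G(24) = mex{1,1} = 0
G(25) = mex{0,2} = 1
G(26) = mex{1,0} = 2
G(27) = mex{2,1} = 0
G(28) = mex{0,0} = 1
P-positions are exactly the n with G(n) = 0.

0, 2, 4, 6, 9, 11, 13, 15, 18, 20, 22, 24, 27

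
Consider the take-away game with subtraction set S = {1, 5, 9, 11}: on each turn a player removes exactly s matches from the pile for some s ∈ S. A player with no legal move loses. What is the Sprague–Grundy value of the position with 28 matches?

G(0) = 0
G(1) = mex{0} = 1
G(2) = mex{1} = 0
G(3) = mex{0} = 1
G(4) = mex{1} = 0
G(5) = mex{0,0} = 1
G(6) = mex{1,1} = 0
G(7) = mex{0,0} = 1
G(8) = mex{1,1} = 0
G(9) = mex{0,0,0} = 1
G(10) = mex{1,1,1} = 0
G(11) = mex{0,0,0,0} = 1
G(12) = mex{1,1,1,1} = 0
G(13) = mex{0,0,0,0} = 1
G(14) = mex{1,1,1,1} = 0
G(15) = mex{0,0,0,0} = 1
G(16) = mex{1,1,1,1} = 0
G(17) = mex{0,0,0,0} = 1
G(18) = mex{1,1,1,1} = 0
G(19) = mex{0,0,0,0} = 1
G(20) = mex{1,1,1,1} = 0
G(21) = mex{0,0,0,0} = 1
G(22) = mex{1,1,1,1} = 0
G(23) = mex{0,0,0,0} = 1
G(24) = mex{1,1,1,1} = 0
G(25) = mex{0,0,0,0} = 1
G(26) = mex{1,1,1,1} = 0
G(27) = mex{0,0,0,0} = 1
G(28) = mex{1,1,1,1} = 0

0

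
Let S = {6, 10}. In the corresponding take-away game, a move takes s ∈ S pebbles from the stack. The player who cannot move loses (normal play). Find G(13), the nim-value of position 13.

n :  0  1  2  3  4  5  6  7  8  9 10 11 12 13
G :  0  0  0  0  0  0  1  1  1  1  1  1  2  2

2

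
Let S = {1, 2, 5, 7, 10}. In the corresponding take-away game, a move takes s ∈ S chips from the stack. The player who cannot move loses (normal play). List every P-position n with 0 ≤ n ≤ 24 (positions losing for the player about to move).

0, 3, 6, 9, 12, 15, 18, 21, 24

n :  0  1  2  3  4  5  6  7  8  9 10 11 12 13 14 15 16 17 18 19 20 21 22 23 24
G :  0  1  2  0  1  2  0  1  2  0  1  2  0  1  2  0  1  2  0  1  2  0  1  2  0
P-positions are exactly the n with G(n) = 0.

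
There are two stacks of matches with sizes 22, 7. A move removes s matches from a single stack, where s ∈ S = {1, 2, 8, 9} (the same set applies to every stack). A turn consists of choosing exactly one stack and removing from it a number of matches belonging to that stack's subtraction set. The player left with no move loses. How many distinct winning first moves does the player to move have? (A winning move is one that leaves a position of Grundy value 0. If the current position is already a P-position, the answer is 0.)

3

All stacks use S = {1, 2, 8, 9}:
G(0) = 0
G(1) = mex{0} = 1
G(2) = mex{1,0} = 2
G(3) = mex{2,1} = 0
G(4) = mex{0,2} = 1
G(5) = mex{1,0} = 2
G(6) = mex{2,1} = 0
G(7) = mex{0,2} = 1
G(8) = mex{1,0,0} = 2
G(9) = mex{2,1,1,0} = 3
G(10) = mex{3,2,2,1} = 0
G(11) = mex{0,3,0,2} = 1
G(12) = mex{1,0,1,0} = 2
G(13) = mex{2,1,2,1} = 0
G(14) = mex{0,2,0,2} = 1
G(15) = mex{1,0,1,0} = 2
G(16) = mex{2,1,2,1} = 0
G(17) = mex{0,2,3,2} = 1
G(18) = mex{1,0,0,3} = 2
G(19) = mex{2,1,1,0} = 3
G(20) = mex{3,2,2,1} = 0
G(21) = mex{0,3,0,2} = 1
G(22) = mex{1,0,1,0} = 2
Stack A: G(22) = 2.
Stack B: G(7) = 1.
Combined Grundy value = 2 ⊕ 1 = 3.
A winning move leaves total XOR = 0, i.e. changes one component's Grundy value g to g ⊕ X where X is the current total.
Stack A: need g' = 2⊕3 = 1. Options: 22−1→G=1, 22−2→G=0, 22−8→G=1, 22−9→G=0. Hits: 2.
Stack B: need g' = 1⊕3 = 2. Options: 7−1→G=0, 7−2→G=2. Hits: 1.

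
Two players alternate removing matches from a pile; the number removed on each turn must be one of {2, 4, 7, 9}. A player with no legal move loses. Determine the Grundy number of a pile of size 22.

G(0) = 0
G(1) = mex{} = 0
G(2) = mex{0} = 1
G(3) = mex{0} = 1
G(4) = mex{1,0} = 2
G(5) = mex{1,0} = 2
G(6) = mex{2,1} = 0
G(7) = mex{2,1,0} = 3
G(8) = mex{0,2,0} = 1
G(9) = mex{3,2,1,0} = 4
G(10) = mex{1,0,1,0} = 2
G(11) = mex{4,3,2,1} = 0
G(12) = mex{2,1,2,1} = 0
G(13) = mex{0,4,0,2} = 1
G(14) = mex{0,2,3,2} = 1
G(15) = mex{1,0,1,0} = 2
G(16) = mex{1,0,4,3} = 2
G(17) = mex{2,1,2,1} = 0
G(18) = mex{2,1,0,4} = 3
G(19) = mex{0,2,0,2} = 1
G(20) = mex{3,2,1,0} = 4
G(21) = mex{1,0,1,0} = 2
G(22) = mex{4,3,2,1} = 0

0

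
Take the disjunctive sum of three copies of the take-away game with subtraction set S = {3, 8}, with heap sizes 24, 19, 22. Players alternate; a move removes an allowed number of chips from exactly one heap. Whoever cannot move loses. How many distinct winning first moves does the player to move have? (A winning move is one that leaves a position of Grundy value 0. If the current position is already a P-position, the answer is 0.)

2

All heaps use S = {3, 8}:
G(0) = 0
G(1) = mex{} = 0
G(2) = mex{} = 0
G(3) = mex{0} = 1
G(4) = mex{0} = 1
G(5) = mex{0} = 1
G(6) = mex{1} = 0
G(7) = mex{1} = 0
G(8) = mex{1,0} = 2
G(9) = mex{0,0} = 1
G(10) = mex{0,0} = 1
G(11) = mex{2,1} = 0
G(12) = mex{1,1} = 0
G(13) = mex{1,1} = 0
G(14) = mex{0,0} = 1
G(15) = mex{0,0} = 1
G(16) = mex{0,2} = 1
G(17) = mex{1,1} = 0
G(18) = mex{1,1} = 0
G(19) = mex{1,0} = 2
G(20) = mex{0,0} = 1
G(21) = mex{0,0} = 1
G(22) = mex{2,1} = 0
G(23) = mex{1,1} = 0
G(24) = mex{1,1} = 0
Heap A: G(24) = 0.
Heap B: G(19) = 2.
Heap C: G(22) = 0.
Combined Grundy value = 0 ⊕ 2 ⊕ 0 = 2.
A winning move leaves total XOR = 0, i.e. changes one component's Grundy value g to g ⊕ X where X is the current total.
Heap A: need g' = 0⊕2 = 2. Options: 24−3→G=1, 24−8→G=1. Hits: 0.
Heap B: need g' = 2⊕2 = 0. Options: 19−3→G=1, 19−8→G=0. Hits: 1.
Heap C: need g' = 0⊕2 = 2. Options: 22−3→G=2, 22−8→G=1. Hits: 1.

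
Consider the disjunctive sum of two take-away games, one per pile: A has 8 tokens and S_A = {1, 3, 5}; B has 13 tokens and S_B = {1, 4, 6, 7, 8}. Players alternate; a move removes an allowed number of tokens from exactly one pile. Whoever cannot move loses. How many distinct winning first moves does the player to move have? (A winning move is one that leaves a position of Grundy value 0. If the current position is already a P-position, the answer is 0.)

1

Pile A, S = {1, 3, 5}:
G(0) = 0
G(1) = mex{0} = 1
G(2) = mex{1} = 0
G(3) = mex{0,0} = 1
G(4) = mex{1,1} = 0
G(5) = mex{0,0,0} = 1
G(6) = mex{1,1,1} = 0
G(7) = mex{0,0,0} = 1
G(8) = mex{1,1,1} = 0
G_A(8) = 0.
Pile B, S = {1, 4, 6, 7, 8}:
G(0) = 0
G(1) = mex{0} = 1
G(2) = mex{1} = 0
G(3) = mex{0} = 1
G(4) = mex{1,0} = 2
G(5) = mex{2,1} = 0
G(6) = mex{0,0,0} = 1
G(7) = mex{1,1,1,0} = 2
G(8) = mex{2,2,0,1,0} = 3
G(9) = mex{3,0,1,0,1} = 2
G(10) = mex{2,1,2,1,0} = 3
G(11) = mex{3,2,0,2,1} = 4
G(12) = mex{4,3,1,0,2} = 5
G(13) = mex{5,2,2,1,0} = 3
G_B(13) = 3.
Combined Grundy value = 0 ⊕ 3 = 3.
A winning move leaves total XOR = 0, i.e. changes one component's Grundy value g to g ⊕ X where X is the current total.
Pile A: need g' = 0⊕3 = 3. Options: 8−1→G=1, 8−3→G=1, 8−5→G=1. Hits: 0.
Pile B: need g' = 3⊕3 = 0. Options: 13−1→G=5, 13−4→G=2, 13−6→G=2, 13−7→G=1, 13−8→G=0. Hits: 1.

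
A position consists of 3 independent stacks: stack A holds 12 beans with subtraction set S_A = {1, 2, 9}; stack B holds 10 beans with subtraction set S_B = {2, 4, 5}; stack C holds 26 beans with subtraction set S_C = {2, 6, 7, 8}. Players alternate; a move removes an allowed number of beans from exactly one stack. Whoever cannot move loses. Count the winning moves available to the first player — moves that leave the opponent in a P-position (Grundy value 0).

2

Stack A, S = {1, 2, 9}:
n :  0  1  2  3  4  5  6  7  8  9 10 11 12
G :  0  1  2  0  1  2  0  1  2  3  0  1  2
G_A(12) = 2.
Stack B, S = {2, 4, 5}:
G(0) = 0
G(1) = mex{} = 0
G(2) = mex{0} = 1
G(3) = mex{0} = 1
G(4) = mex{1,0} = 2
G(5) = mex{1,0,0} = 2
G(6) = mex{2,1,0} = 3
G(7) = mex{2,1,1} = 0
G(8) = mex{3,2,1} = 0
G(9) = mex{0,2,2} = 1
G(10) = mex{0,3,2} = 1
G_B(10) = 1.
Stack C, S = {2, 6, 7, 8}:
G(0) = 0
G(1) = mex{} = 0
G(2) = mex{0} = 1
G(3) = mex{0} = 1
G(4) = mex{1} = 0
G(5) = mex{1} = 0
G(6) = mex{0,0} = 1
G(7) = mex{0,0,0} = 1
G(8) = mex{1,1,0,0} = 2
G(9) = mex{1,1,1,0} = 2
G(10) = mex{2,0,1,1} = 3
G(11) = mex{2,0,0,1} = 3
G(12) = mex{3,1,0,0} = 2
G(13) = mex{3,1,1,0} = 2
G(14) = mex{2,2,1,1} = 0
G(15) = mex{2,2,2,1} = 0
G(16) = mex{0,3,2,2} = 1
G(17) = mex{0,3,3,2} = 1
G(18) = mex{1,2,3,3} = 0
G(19) = mex{1,2,2,3} = 0
G(20) = mex{0,0,2,2} = 1
G(21) = mex{0,0,0,2} = 1
G(22) = mex{1,1,0,0} = 2
G(23) = mex{1,1,1,0} = 2
G(24) = mex{2,0,1,1} = 3
G(25) = mex{2,0,0,1} = 3
G(26) = mex{3,1,0,0} = 2
G_C(26) = 2.
Combined Grundy value = 2 ⊕ 1 ⊕ 2 = 1.
A winning move leaves total XOR = 0, i.e. changes one component's Grundy value g to g ⊕ X where X is the current total.
Stack A: need g' = 2⊕1 = 3. Options: 12−1→G=1, 12−2→G=0, 12−9→G=0. Hits: 0.
Stack B: need g' = 1⊕1 = 0. Options: 10−2→G=0, 10−4→G=3, 10−5→G=2. Hits: 1.
Stack C: need g' = 2⊕1 = 3. Options: 26−2→G=3, 26−6→G=1, 26−7→G=0, 26−8→G=0. Hits: 1.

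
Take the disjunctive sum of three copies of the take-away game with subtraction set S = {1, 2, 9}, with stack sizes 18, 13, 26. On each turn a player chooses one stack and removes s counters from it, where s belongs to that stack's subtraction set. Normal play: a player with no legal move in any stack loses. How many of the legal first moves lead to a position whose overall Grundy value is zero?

3

All stacks use S = {1, 2, 9}:
G(0) = 0
G(1) = mex{0} = 1
G(2) = mex{1,0} = 2
G(3) = mex{2,1} = 0
G(4) = mex{0,2} = 1
G(5) = mex{1,0} = 2
G(6) = mex{2,1} = 0
G(7) = mex{0,2} = 1
G(8) = mex{1,0} = 2
G(9) = mex{2,1,0} = 3
G(10) = mex{3,2,1} = 0
G(11) = mex{0,3,2} = 1
G(12) = mex{1,0,0} = 2
G(13) = mex{2,1,1} = 0
G(14) = mex{0,2,2} = 1
G(15) = mex{1,0,0} = 2
G(16) = mex{2,1,1} = 0
G(17) = mex{0,2,2} = 1
G(18) = mex{1,0,3} = 2
G(19) = mex{2,1,0} = 3
G(20) = mex{3,2,1} = 0
G(21) = mex{0,3,2} = 1
G(22) = mex{1,0,0} = 2
G(23) = mex{2,1,1} = 0
G(24) = mex{0,2,2} = 1
G(25) = mex{1,0,0} = 2
G(26) = mex{2,1,1} = 0
Stack A: G(18) = 2.
Stack B: G(13) = 0.
Stack C: G(26) = 0.
Combined Grundy value = 2 ⊕ 0 ⊕ 0 = 2.
A winning move leaves total XOR = 0, i.e. changes one component's Grundy value g to g ⊕ X where X is the current total.
Stack A: need g' = 2⊕2 = 0. Options: 18−1→G=1, 18−2→G=0, 18−9→G=3. Hits: 1.
Stack B: need g' = 0⊕2 = 2. Options: 13−1→G=2, 13−2→G=1, 13−9→G=1. Hits: 1.
Stack C: need g' = 0⊕2 = 2. Options: 26−1→G=2, 26−2→G=1, 26−9→G=1. Hits: 1.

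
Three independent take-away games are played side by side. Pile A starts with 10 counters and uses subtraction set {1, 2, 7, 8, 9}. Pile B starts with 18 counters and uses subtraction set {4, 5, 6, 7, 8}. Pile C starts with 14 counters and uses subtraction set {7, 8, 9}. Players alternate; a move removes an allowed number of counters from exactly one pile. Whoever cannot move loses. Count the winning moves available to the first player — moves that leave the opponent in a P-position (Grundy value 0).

1

Pile A, S = {1, 2, 7, 8, 9}:
G(0) = 0
G(1) = mex{0} = 1
G(2) = mex{1,0} = 2
G(3) = mex{2,1} = 0
G(4) = mex{0,2} = 1
G(5) = mex{1,0} = 2
G(6) = mex{2,1} = 0
G(7) = mex{0,2,0} = 1
G(8) = mex{1,0,1,0} = 2
G(9) = mex{2,1,2,1,0} = 3
G(10) = mex{3,2,0,2,1} = 4
G_A(10) = 4.
Pile B, S = {4, 5, 6, 7, 8}:
n :  0  1  2  3  4  5  6  7  8  9 10 11 12 13 14 15 16 17 18
G :  0  0  0  0  1  1  1  1  2  2  2  2  0  0  0  0  1  1  1
G_B(18) = 1.
Pile C, S = {7, 8, 9}:
n :  0  1  2  3  4  5  6  7  8  9 10 11 12 13 14
G :  0  0  0  0  0  0  0  1  1  1  1  1  1  1  2
G_C(14) = 2.
Combined Grundy value = 4 ⊕ 1 ⊕ 2 = 7.
A winning move leaves total XOR = 0, i.e. changes one component's Grundy value g to g ⊕ X where X is the current total.
Pile A: need g' = 4⊕7 = 3. Options: 10−1→G=3, 10−2→G=2, 10−7→G=0, 10−8→G=2, 10−9→G=1. Hits: 1.
Pile B: need g' = 1⊕7 = 6. Options: 18−4→G=0, 18−5→G=0, 18−6→G=0, 18−7→G=2, 18−8→G=2. Hits: 0.
Pile C: need g' = 2⊕7 = 5. Options: 14−7→G=1, 14−8→G=0, 14−9→G=0. Hits: 0.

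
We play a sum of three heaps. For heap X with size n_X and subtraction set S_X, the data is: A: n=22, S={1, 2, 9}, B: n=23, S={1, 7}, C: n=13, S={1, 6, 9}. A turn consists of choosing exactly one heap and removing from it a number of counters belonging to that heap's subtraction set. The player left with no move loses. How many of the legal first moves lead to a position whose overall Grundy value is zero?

2

Heap A, S = {1, 2, 9}:
n :  0  1  2  3  4  5  6  7  8  9 10 11 12 13 14 15 16 17 18 19 20 21 22
G :  0  1  2  0  1  2  0  1  2  3  0  1  2  0  1  2  0  1  2  3  0  1  2
G_A(22) = 2.
Heap B, S = {1, 7}:
n :  0  1  2  3  4  5  6  7  8  9 10 11 12 13 14 15 16 17 18 19 20 21 22 23
G :  0  1  0  1  0  1  0  1  0  1  0  1  0  1  0  1  0  1  0  1  0  1  0  1
G_B(23) = 1.
Heap C, S = {1, 6, 9}:
G(0) = 0
G(1) = mex{0} = 1
G(2) = mex{1} = 0
G(3) = mex{0} = 1
G(4) = mex{1} = 0
G(5) = mex{0} = 1
G(6) = mex{1,0} = 2
G(7) = mex{2,1} = 0
G(8) = mex{0,0} = 1
G(9) = mex{1,1,0} = 2
G(10) = mex{2,0,1} = 3
G(11) = mex{3,1,0} = 2
G(12) = mex{2,2,1} = 0
G(13) = mex{0,0,0} = 1
G_C(13) = 1.
Combined Grundy value = 2 ⊕ 1 ⊕ 1 = 2.
A winning move leaves total XOR = 0, i.e. changes one component's Grundy value g to g ⊕ X where X is the current total.
Heap A: need g' = 2⊕2 = 0. Options: 22−1→G=1, 22−2→G=0, 22−9→G=0. Hits: 2.
Heap B: need g' = 1⊕2 = 3. Options: 23−1→G=0, 23−7→G=0. Hits: 0.
Heap C: need g' = 1⊕2 = 3. Options: 13−1→G=0, 13−6→G=0, 13−9→G=0. Hits: 0.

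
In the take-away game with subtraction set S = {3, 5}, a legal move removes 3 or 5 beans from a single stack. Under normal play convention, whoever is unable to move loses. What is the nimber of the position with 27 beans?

1

n :  0  1  2  3  4  5  6  7  8  9 10 11 12 13 14 15 16 17 18 19 20 21 22 23 24 25 26 27
G :  0  0  0  1  1  1  2  2  0  0  0  1  1  1  2  2  0  0  0  1  1  1  2  2  0  0  0  1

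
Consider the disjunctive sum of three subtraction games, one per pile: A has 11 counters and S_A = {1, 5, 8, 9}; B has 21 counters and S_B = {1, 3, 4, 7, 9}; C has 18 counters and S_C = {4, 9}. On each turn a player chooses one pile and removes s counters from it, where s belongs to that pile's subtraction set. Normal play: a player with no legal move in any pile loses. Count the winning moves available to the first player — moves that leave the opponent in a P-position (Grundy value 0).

Pile A, S = {1, 5, 8, 9}:
n :  0  1  2  3  4  5  6  7  8  9 10 11
G :  0  1  0  1  0  1  0  1  2  3  2  3
G_A(11) = 3.
Pile B, S = {1, 3, 4, 7, 9}:
n :  0  1  2  3  4  5  6  7  8  9 10 11 12 13 14 15 16 17 18 19 20 21
G :  0  1  0  1  2  3  2  3  0  1  0  1  2  3  2  3  0  1  0  1  2  3
G_B(21) = 3.
Pile C, S = {4, 9}:
G(0) = 0
G(1) = mex{} = 0
G(2) = mex{} = 0
G(3) = mex{} = 0
G(4) = mex{0} = 1
G(5) = mex{0} = 1
G(6) = mex{0} = 1
G(7) = mex{0} = 1
G(8) = mex{1} = 0
G(9) = mex{1,0} = 2
G(10) = mex{1,0} = 2
G(11) = mex{1,0} = 2
G(12) = mex{0,0} = 1
G(13) = mex{2,1} = 0
G(14) = mex{2,1} = 0
G(15) = mex{2,1} = 0
G(16) = mex{1,1} = 0
G(17) = mex{0,0} = 1
G(18) = mex{0,2} = 1
G_C(18) = 1.
Combined Grundy value = 3 ⊕ 3 ⊕ 1 = 1.
A winning move leaves total XOR = 0, i.e. changes one component's Grundy value g to g ⊕ X where X is the current total.
Pile A: need g' = 3⊕1 = 2. Options: 11−1→G=2, 11−5→G=0, 11−8→G=1, 11−9→G=0. Hits: 1.
Pile B: need g' = 3⊕1 = 2. Options: 21−1→G=2, 21−3→G=0, 21−4→G=1, 21−7→G=2, 21−9→G=2. Hits: 3.
Pile C: need g' = 1⊕1 = 0. Options: 18−4→G=0, 18−9→G=2. Hits: 1.

5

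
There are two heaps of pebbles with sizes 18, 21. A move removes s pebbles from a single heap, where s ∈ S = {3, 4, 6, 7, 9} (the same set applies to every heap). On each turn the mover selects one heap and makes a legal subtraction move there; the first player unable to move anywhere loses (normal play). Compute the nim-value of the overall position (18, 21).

1

All heaps use S = {3, 4, 6, 7, 9}:
G(0) = 0
G(1) = mex{} = 0
G(2) = mex{} = 0
G(3) = mex{0} = 1
G(4) = mex{0,0} = 1
G(5) = mex{0,0} = 1
G(6) = mex{1,0,0} = 2
G(7) = mex{1,1,0,0} = 2
G(8) = mex{1,1,0,0} = 2
G(9) = mex{2,1,1,0,0} = 3
G(10) = mex{2,2,1,1,0} = 3
G(11) = mex{2,2,1,1,0} = 3
G(12) = mex{3,2,2,1,1} = 0
G(13) = mex{3,3,2,2,1} = 0
G(14) = mex{3,3,2,2,1} = 0
G(15) = mex{0,3,3,2,2} = 1
G(16) = mex{0,0,3,3,2} = 1
G(17) = mex{0,0,3,3,2} = 1
G(18) = mex{1,0,0,3,3} = 2
G(19) = mex{1,1,0,0,3} = 2
G(20) = mex{1,1,0,0,3} = 2
G(21) = mex{2,1,1,0,0} = 3
Heap A: G(18) = 2.
Heap B: G(21) = 3.
Combined Grundy value = 2 ⊕ 3 = 1.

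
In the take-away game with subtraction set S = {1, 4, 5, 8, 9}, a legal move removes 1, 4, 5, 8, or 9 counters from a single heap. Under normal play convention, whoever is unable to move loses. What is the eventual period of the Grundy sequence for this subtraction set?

12

G(0) = 0
G(1) = mex{0} = 1
G(2) = mex{1} = 0
G(3) = mex{0} = 1
G(4) = mex{1,0} = 2
G(5) = mex{2,1,0} = 3
G(6) = mex{3,0,1} = 2
G(7) = mex{2,1,0} = 3
G(8) = mex{3,2,1,0} = 4
G(9) = mex{4,3,2,1,0} = 5
G(10) = mex{5,2,3,0,1} = 4
G(11) = mex{4,3,2,1,0} = 5
G(12) = mex{5,4,3,2,1} = 0
G(13) = mex{0,5,4,3,2} = 1
G(14) = mex{1,4,5,2,3} = 0
G(15) = mex{0,5,4,3,2} = 1
G(16) = mex{1,0,5,4,3} = 2
G(17) = mex{2,1,0,5,4} = 3
G(18) = mex{3,0,1,4,5} = 2
G(19) = mex{2,1,0,5,4} = 3
G(20) = mex{3,2,1,0,5} = 4
G(21) = mex{4,3,2,1,0} = 5
G(22) = mex{5,2,3,0,1} = 4
G(23) = mex{4,3,2,1,0} = 5
G(24) = mex{5,4,3,2,1} = 0
G(25) = mex{0,5,4,3,2} = 1
G(n+12) = G(n) holds for n = 0,…,8 (a full window of length max(S) = 9), so the sequence is purely periodic with period 12.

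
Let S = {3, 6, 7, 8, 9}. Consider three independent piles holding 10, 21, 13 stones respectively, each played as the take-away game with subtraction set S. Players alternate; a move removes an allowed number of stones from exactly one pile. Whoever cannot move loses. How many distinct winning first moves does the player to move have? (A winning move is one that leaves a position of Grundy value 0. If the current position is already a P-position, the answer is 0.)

All piles use S = {3, 6, 7, 8, 9}:
n :  0  1  2  3  4  5  6  7  8  9 10 11 12 13 14 15 16 17 18 19 20 21
G :  0  0  0  1  1  1  2  2  2  3  3  3  0  0  0  1  1  1  2  2  2  3
Pile A: G(10) = 3.
Pile B: G(21) = 3.
Pile C: G(13) = 0.
Combined Grundy value = 3 ⊕ 3 ⊕ 0 = 0.
A winning move leaves total XOR = 0, i.e. changes one component's Grundy value g to g ⊕ X where X is the current total.
Pile A: target g' = 3⊕0 = 3, but every legal move changes the Grundy value (mex property), so 0 moves.
Pile B: target g' = 3⊕0 = 3, but every legal move changes the Grundy value (mex property), so 0 moves.
Pile C: target g' = 0⊕0 = 0, but every legal move changes the Grundy value (mex property), so 0 moves.

0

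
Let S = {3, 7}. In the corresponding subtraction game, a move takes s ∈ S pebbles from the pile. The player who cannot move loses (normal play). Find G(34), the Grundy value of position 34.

G(0) = 0
G(1) = mex{} = 0
G(2) = mex{} = 0
G(3) = mex{0} = 1
G(4) = mex{0} = 1
G(5) = mex{0} = 1
G(6) = mex{1} = 0
G(7) = mex{1,0} = 2
G(8) = mex{1,0} = 2
G(9) = mex{0,0} = 1
G(10) = mex{2,1} = 0
G(11) = mex{2,1} = 0
G(12) = mex{1,1} = 0
G(13) = mex{0,0} = 1
G(14) = mex{0,2} = 1
G(15) = mex{0,2} = 1
G(16) = mex{1,1} = 0
G(17) = mex{1,0} = 2
G(18) = mex{1,0} = 2
G(19) = mex{0,0} = 1
G(20) = mex{2,1} = 0
G(21) = mex{2,1} = 0
G(22) = mex{1,1} = 0
G(23) = mex{0,0} = 1
G(24) = mex{0,2} = 1
G(25) = mex{0,2} = 1
G(26) = mex{1,1} = 0
G(27) = mex{1,0} = 2
G(28) = mex{1,0} = 2
G(29) = mex{0,0} = 1
G(30) = mex{2,1} = 0
G(31) = mex{2,1} = 0
G(32) = mex{1,1} = 0
G(33) = mex{0,0} = 1
G(34) = mex{0,2} = 1

1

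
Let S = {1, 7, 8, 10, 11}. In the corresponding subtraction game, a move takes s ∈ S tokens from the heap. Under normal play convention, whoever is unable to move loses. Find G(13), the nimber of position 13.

G(0) = 0
G(1) = mex{0} = 1
G(2) = mex{1} = 0
G(3) = mex{0} = 1
G(4) = mex{1} = 0
G(5) = mex{0} = 1
G(6) = mex{1} = 0
G(7) = mex{0,0} = 1
G(8) = mex{1,1,0} = 2
G(9) = mex{2,0,1} = 3
G(10) = mex{3,1,0,0} = 2
G(11) = mex{2,0,1,1,0} = 3
G(12) = mex{3,1,0,0,1} = 2
G(13) = mex{2,0,1,1,0} = 3

3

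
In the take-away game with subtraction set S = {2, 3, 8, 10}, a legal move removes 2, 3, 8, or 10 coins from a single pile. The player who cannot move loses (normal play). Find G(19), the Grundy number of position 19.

G(0) = 0
G(1) = mex{} = 0
G(2) = mex{0} = 1
G(3) = mex{0,0} = 1
G(4) = mex{1,0} = 2
G(5) = mex{1,1} = 0
G(6) = mex{2,1} = 0
G(7) = mex{0,2} = 1
G(8) = mex{0,0,0} = 1
G(9) = mex{1,0,0} = 2
G(10) = mex{1,1,1,0} = 2
G(11) = mex{2,1,1,0} = 3
G(12) = mex{2,2,2,1} = 0
G(13) = mex{3,2,0,1} = 4
G(14) = mex{0,3,0,2} = 1
G(15) = mex{4,0,1,0} = 2
G(16) = mex{1,4,1,0} = 2
G(17) = mex{2,1,2,1} = 0
G(18) = mex{2,2,2,1} = 0
G(19) = mex{0,2,3,2} = 1

1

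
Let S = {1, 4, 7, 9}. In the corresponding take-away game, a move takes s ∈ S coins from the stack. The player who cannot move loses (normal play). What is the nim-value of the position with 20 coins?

G(0) = 0
G(1) = mex{0} = 1
G(2) = mex{1} = 0
G(3) = mex{0} = 1
G(4) = mex{1,0} = 2
G(5) = mex{2,1} = 0
G(6) = mex{0,0} = 1
G(7) = mex{1,1,0} = 2
G(8) = mex{2,2,1} = 0
G(9) = mex{0,0,0,0} = 1
G(10) = mex{1,1,1,1} = 0
G(11) = mex{0,2,2,0} = 1
G(12) = mex{1,0,0,1} = 2
G(13) = mex{2,1,1,2} = 0
G(14) = mex{0,0,2,0} = 1
G(15) = mex{1,1,0,1} = 2
G(16) = mex{2,2,1,2} = 0
G(17) = mex{0,0,0,0} = 1
G(18) = mex{1,1,1,1} = 0
G(19) = mex{0,2,2,0} = 1
G(20) = mex{1,0,0,1} = 2

2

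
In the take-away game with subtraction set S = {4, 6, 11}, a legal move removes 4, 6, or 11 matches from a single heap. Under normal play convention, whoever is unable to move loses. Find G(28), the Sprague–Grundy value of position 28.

2

G(0) = 0
G(1) = mex{} = 0
G(2) = mex{} = 0
G(3) = mex{} = 0
G(4) = mex{0} = 1
G(5) = mex{0} = 1
G(6) = mex{0,0} = 1
G(7) = mex{0,0} = 1
G(8) = mex{1,0} = 2
G(9) = mex{1,0} = 2
G(10) = mex{1,1} = 0
G(11) = mex{1,1,0} = 2
G(12) = mex{2,1,0} = 3
G(13) = mex{2,1,0} = 3
G(14) = mex{0,2,0} = 1
G(15) = mex{2,2,1} = 0
G(16) = mex{3,0,1} = 2
G(17) = mex{3,2,1} = 0
G(18) = mex{1,3,1} = 0
G(19) = mex{0,3,2} = 1
G(20) = mex{2,1,2} = 0
G(21) = mex{0,0,0} = 1
G(22) = mex{0,2,2} = 1
G(23) = mex{1,0,3} = 2
G(24) = mex{0,0,3} = 1
G(25) = mex{1,1,1} = 0
G(26) = mex{1,0,0} = 2
G(27) = mex{2,1,2} = 0
G(28) = mex{1,1,0} = 2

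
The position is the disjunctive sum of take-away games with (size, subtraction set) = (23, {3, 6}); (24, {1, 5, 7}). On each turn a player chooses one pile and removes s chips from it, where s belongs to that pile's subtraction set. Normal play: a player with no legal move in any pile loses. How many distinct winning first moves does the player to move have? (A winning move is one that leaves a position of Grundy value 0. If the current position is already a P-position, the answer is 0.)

Pile A, S = {3, 6}:
n :  0  1  2  3  4  5  6  7  8  9 10 11 12 13 14 15 16 17 18 19 20 21 22 23
G :  0  0  0  1  1  1  2  2  2  0  0  0  1  1  1  2  2  2  0  0  0  1  1  1
G_A(23) = 1.
Pile B, S = {1, 5, 7}:
n :  0  1  2  3  4  5  6  7  8  9 10 11 12 13 14 15 16 17 18 19 20 21 22 23 24
G :  0  1  0  1  0  1  0  1  0  1  0  1  0  1  0  1  0  1  0  1  0  1  0  1  0
G_B(24) = 0.
Combined Grundy value = 1 ⊕ 0 = 1.
A winning move leaves total XOR = 0, i.e. changes one component's Grundy value g to g ⊕ X where X is the current total.
Pile A: need g' = 1⊕1 = 0. Options: 23−3→G=0, 23−6→G=2. Hits: 1.
Pile B: need g' = 0⊕1 = 1. Options: 24−1→G=1, 24−5→G=1, 24−7→G=1. Hits: 3.

4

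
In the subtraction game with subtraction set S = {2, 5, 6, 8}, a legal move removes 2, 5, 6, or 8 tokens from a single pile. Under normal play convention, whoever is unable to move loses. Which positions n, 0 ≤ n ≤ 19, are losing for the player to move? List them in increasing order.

0, 1, 4, 11, 14, 15, 18

n :  0  1  2  3  4  5  6  7  8  9 10 11 12 13 14 15 16 17 18 19
G :  0  0  1  1  0  2  1  3  2  2  3  0  2  1  0  0  1  1  0  2
P-positions are exactly the n with G(n) = 0.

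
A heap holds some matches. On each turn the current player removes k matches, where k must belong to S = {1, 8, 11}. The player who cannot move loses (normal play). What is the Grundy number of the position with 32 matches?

G(0) = 0
G(1) = mex{0} = 1
G(2) = mex{1} = 0
G(3) = mex{0} = 1
G(4) = mex{1} = 0
G(5) = mex{0} = 1
G(6) = mex{1} = 0
G(7) = mex{0} = 1
G(8) = mex{1,0} = 2
G(9) = mex{2,1} = 0
G(10) = mex{0,0} = 1
G(11) = mex{1,1,0} = 2
G(12) = mex{2,0,1} = 3
G(13) = mex{3,1,0} = 2
G(14) = mex{2,0,1} = 3
G(15) = mex{3,1,0} = 2
G(16) = mex{2,2,1} = 0
G(17) = mex{0,0,0} = 1
G(18) = mex{1,1,1} = 0
G(19) = mex{0,2,2} = 1
G(20) = mex{1,3,0} = 2
G(21) = mex{2,2,1} = 0
G(22) = mex{0,3,2} = 1
G(23) = mex{1,2,3} = 0
G(24) = mex{0,0,2} = 1
G(25) = mex{1,1,3} = 0
G(26) = mex{0,0,2} = 1
G(27) = mex{1,1,0} = 2
G(28) = mex{2,2,1} = 0
G(29) = mex{0,0,0} = 1
G(30) = mex{1,1,1} = 0
G(31) = mex{0,0,2} = 1
G(32) = mex{1,1,0} = 2

2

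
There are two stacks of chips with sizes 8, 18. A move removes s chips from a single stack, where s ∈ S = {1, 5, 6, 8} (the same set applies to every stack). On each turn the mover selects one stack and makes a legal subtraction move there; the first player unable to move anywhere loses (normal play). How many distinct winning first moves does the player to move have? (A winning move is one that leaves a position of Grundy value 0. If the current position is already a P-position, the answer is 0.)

All stacks use S = {1, 5, 6, 8}:
n :  0  1  2  3  4  5  6  7  8  9 10 11 12 13 14 15 16 17 18
G :  0  1  0  1  0  1  2  3  2  3  2  0  1  0  1  0  1  2  3
Stack A: G(8) = 2.
Stack B: G(18) = 3.
Combined Grundy value = 2 ⊕ 3 = 1.
A winning move leaves total XOR = 0, i.e. changes one component's Grundy value g to g ⊕ X where X is the current total.
Stack A: need g' = 2⊕1 = 3. Options: 8−1→G=3, 8−5→G=1, 8−6→G=0, 8−8→G=0. Hits: 1.
Stack B: need g' = 3⊕1 = 2. Options: 18−1→G=2, 18−5→G=0, 18−6→G=1, 18−8→G=2. Hits: 2.

3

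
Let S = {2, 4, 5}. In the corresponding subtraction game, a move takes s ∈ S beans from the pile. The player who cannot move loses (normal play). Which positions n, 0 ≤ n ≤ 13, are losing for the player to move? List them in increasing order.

0, 1, 7, 8

n :  0  1  2  3  4  5  6  7  8  9 10 11 12 13
G :  0  0  1  1  2  2  3  0  0  1  1  2  2  3
P-positions are exactly the n with G(n) = 0.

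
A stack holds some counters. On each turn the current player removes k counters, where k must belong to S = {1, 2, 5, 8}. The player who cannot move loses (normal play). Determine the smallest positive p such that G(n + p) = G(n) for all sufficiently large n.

3

G(0) = 0
G(1) = mex{0} = 1
G(2) = mex{1,0} = 2
G(3) = mex{2,1} = 0
G(4) = mex{0,2} = 1
G(5) = mex{1,0,0} = 2
G(6) = mex{2,1,1} = 0
G(7) = mex{0,2,2} = 1
G(8) = mex{1,0,0,0} = 2
G(9) = mex{2,1,1,1} = 0
G(10) = mex{0,2,2,2} = 1
G(11) = mex{1,0,0,0} = 2
G(12) = mex{2,1,1,1} = 0
G(13) = mex{0,2,2,2} = 1
G(14) = mex{1,0,0,0} = 2
G(n+3) = G(n) holds for n = 0,…,7 (a full window of length max(S) = 8), so the sequence is purely periodic with period 3.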